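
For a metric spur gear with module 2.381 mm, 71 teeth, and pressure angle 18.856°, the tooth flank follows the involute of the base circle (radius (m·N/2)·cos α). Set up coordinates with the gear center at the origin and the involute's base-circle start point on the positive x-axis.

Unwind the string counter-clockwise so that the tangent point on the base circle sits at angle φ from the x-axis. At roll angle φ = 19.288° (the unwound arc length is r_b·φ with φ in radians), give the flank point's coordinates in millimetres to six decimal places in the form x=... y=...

pitch radius r_p = m·N/2 = 2.381·71/2 = 84.525500
base radius r_b = r_p·cos α = 84.525500·cos 18.856° = 79.989340
roll angle φ = 19.288° = 0.33663911 rad
x = r_b·(cos φ + φ·sin φ) = 79.989340·(0.94387015 + 0.33663911·0.33031672) = 84.394167
y = r_b·(sin φ − φ·cos φ) = 79.989340·(0.33031672 − 0.33663911·0.94387015) = 1.005715

x=84.394167 y=1.005715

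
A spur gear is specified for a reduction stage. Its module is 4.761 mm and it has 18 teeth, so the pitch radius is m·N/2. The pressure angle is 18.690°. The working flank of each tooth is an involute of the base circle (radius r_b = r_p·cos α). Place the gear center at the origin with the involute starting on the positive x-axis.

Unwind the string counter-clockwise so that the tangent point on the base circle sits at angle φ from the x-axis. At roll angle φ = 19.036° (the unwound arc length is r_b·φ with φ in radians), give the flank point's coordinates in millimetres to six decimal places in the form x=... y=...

x=42.768178 y=0.490737

pitch radius r_p = m·N/2 = 4.761·18/2 = 42.849000
base radius r_b = r_p·cos α = 42.849000·cos 18.690° = 40.589410
roll angle φ = 19.036° = 0.33224088 rad
x = r_b·(cos φ + φ·sin φ) = 40.589410·(0.94531383 + 0.33224088·0.32616218) = 42.768178
y = r_b·(sin φ − φ·cos φ) = 40.589410·(0.32616218 − 0.33224088·0.94531383) = 0.490737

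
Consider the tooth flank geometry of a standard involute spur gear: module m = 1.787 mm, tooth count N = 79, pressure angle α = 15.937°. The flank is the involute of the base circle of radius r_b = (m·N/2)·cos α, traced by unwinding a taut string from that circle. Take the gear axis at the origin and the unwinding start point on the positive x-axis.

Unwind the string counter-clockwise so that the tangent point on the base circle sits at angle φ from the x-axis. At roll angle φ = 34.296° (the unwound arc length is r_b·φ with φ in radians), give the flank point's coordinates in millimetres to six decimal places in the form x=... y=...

x=78.965159 y=4.680585

pitch radius r_p = m·N/2 = 1.787·79/2 = 70.586500
base radius r_b = r_p·cos α = 70.586500·cos 15.937° = 67.873451
roll angle φ = 34.296° = 0.59857812 rad
x = r_b·(cos φ + φ·sin φ) = 67.873451·(0.82613763 + 0.59857812·0.56346838) = 78.965159
y = r_b·(sin φ − φ·cos φ) = 67.873451·(0.56346838 − 0.59857812·0.82613763) = 4.680585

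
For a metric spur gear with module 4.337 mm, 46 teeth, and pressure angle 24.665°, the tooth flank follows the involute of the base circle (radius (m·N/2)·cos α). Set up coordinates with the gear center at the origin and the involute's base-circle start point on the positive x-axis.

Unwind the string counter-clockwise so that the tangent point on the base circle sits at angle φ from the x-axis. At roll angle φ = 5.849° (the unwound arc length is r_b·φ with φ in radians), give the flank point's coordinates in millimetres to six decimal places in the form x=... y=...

pitch radius r_p = m·N/2 = 4.337·46/2 = 99.751000
base radius r_b = r_p·cos α = 99.751000·cos 24.665° = 90.650045
roll angle φ = 5.849° = 0.10208431 rad
x = r_b·(cos φ + φ·sin φ) = 90.650045·(0.99479392 + 0.10208431·0.10190709) = 91.121156
y = r_b·(sin φ − φ·cos φ) = 90.650045·(0.10190709 − 0.10208431·0.99479392) = 0.032112

x=91.121156 y=0.032112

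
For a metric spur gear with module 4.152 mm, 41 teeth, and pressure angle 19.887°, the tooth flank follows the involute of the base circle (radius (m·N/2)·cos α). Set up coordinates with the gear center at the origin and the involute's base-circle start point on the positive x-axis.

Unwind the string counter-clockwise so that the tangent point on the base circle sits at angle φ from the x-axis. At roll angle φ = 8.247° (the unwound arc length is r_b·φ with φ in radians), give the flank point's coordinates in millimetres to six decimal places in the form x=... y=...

x=80.864980 y=0.079397

pitch radius r_p = m·N/2 = 4.152·41/2 = 85.116000
base radius r_b = r_p·cos α = 85.116000·cos 19.887° = 80.040136
roll angle φ = 8.247° = 0.14393730 rad
x = r_b·(cos φ + φ·sin φ) = 80.040136·(0.98965890 + 0.14393730·0.14344080) = 80.864980
y = r_b·(sin φ − φ·cos φ) = 80.040136·(0.14344080 − 0.14393730·0.98965890) = 0.079397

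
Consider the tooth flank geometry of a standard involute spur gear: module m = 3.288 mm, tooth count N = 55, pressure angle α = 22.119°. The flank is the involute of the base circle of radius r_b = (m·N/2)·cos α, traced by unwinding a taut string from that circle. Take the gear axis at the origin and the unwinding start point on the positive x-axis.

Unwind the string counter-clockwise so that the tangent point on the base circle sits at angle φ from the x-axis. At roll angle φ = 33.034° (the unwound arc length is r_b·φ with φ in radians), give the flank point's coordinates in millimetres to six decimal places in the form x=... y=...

x=96.551964 y=5.175514

pitch radius r_p = m·N/2 = 3.288·55/2 = 90.420000
base radius r_b = r_p·cos α = 90.420000·cos 22.119° = 83.765433
roll angle φ = 33.034° = 0.57655207 rad
x = r_b·(cos φ + φ·sin φ) = 83.765433·(0.83834722 + 0.57655207·0.54513662) = 96.551964
y = r_b·(sin φ − φ·cos φ) = 83.765433·(0.54513662 − 0.57655207·0.83834722) = 5.175514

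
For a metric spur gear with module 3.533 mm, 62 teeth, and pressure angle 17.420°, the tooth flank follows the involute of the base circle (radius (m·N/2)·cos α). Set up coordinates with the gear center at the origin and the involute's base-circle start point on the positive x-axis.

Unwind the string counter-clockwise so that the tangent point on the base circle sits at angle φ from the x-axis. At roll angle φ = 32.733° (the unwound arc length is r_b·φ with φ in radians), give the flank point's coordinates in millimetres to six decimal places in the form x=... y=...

pitch radius r_p = m·N/2 = 3.533·62/2 = 109.523000
base radius r_b = r_p·cos α = 109.523000·cos 17.420° = 104.499825
roll angle φ = 32.733° = 0.57129862 rad
x = r_b·(cos φ + φ·sin φ) = 104.499825·(0.84119949 + 0.57129862·0.54072491) = 120.186803
y = r_b·(sin φ − φ·cos φ) = 104.499825·(0.54072491 − 0.57129862·0.84119949) = 6.285539

x=120.186803 y=6.285539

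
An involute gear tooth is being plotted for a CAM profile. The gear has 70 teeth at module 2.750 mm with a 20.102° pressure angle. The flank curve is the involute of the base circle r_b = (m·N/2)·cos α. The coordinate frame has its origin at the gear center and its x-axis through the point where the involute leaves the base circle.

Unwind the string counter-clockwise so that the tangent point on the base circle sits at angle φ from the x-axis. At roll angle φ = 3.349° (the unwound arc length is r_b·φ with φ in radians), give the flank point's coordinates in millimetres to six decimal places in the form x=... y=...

x=90.540940 y=0.006015

pitch radius r_p = m·N/2 = 2.750·70/2 = 96.250000
base radius r_b = r_p·cos α = 96.250000·cos 20.102° = 90.386667
roll angle φ = 3.349° = 0.05845108 rad
x = r_b·(cos φ + φ·sin φ) = 90.386667·(0.99829222 + 0.05845108·0.05841780) = 90.540940
y = r_b·(sin φ − φ·cos φ) = 90.386667·(0.05841780 − 0.05845108·0.99829222) = 0.006015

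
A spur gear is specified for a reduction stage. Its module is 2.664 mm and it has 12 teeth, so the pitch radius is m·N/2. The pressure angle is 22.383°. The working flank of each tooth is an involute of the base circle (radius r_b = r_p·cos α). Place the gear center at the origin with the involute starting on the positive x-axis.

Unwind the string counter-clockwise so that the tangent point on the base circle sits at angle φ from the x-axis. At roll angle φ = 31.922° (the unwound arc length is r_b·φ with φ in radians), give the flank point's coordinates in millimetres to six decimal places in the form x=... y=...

pitch radius r_p = m·N/2 = 2.664·12/2 = 15.984000
base radius r_b = r_p·cos α = 15.984000·cos 22.383° = 14.779750
roll angle φ = 31.922° = 0.55714400 rad
x = r_b·(cos φ + φ·sin φ) = 14.779750·(0.84876872 + 0.55714400·0.52876428) = 16.898672
y = r_b·(sin φ − φ·cos φ) = 14.779750·(0.52876428 − 0.55714400·0.84876872) = 0.825861

x=16.898672 y=0.825861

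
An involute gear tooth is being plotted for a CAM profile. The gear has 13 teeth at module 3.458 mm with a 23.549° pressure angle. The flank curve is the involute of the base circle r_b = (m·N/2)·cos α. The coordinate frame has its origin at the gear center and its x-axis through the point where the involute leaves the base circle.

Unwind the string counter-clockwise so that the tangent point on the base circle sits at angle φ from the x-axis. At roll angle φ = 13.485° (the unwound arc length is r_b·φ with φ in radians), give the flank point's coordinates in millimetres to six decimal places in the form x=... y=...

x=21.167899 y=0.089049

pitch radius r_p = m·N/2 = 3.458·13/2 = 22.477000
base radius r_b = r_p·cos α = 22.477000·cos 23.549° = 20.605087
roll angle φ = 13.485° = 0.23535765 rad
x = r_b·(cos φ + φ·sin φ) = 20.605087·(0.97243100 + 0.23535765·0.23319079) = 21.167899
y = r_b·(sin φ − φ·cos φ) = 20.605087·(0.23319079 − 0.23535765·0.97243100) = 0.089049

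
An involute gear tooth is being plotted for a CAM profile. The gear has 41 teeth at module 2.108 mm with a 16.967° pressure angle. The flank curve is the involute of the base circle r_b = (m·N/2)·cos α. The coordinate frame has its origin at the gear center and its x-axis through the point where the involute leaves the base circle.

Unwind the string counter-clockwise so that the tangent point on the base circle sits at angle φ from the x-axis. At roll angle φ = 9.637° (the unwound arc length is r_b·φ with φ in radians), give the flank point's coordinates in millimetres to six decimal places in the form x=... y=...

pitch radius r_p = m·N/2 = 2.108·41/2 = 43.214000
base radius r_b = r_p·cos α = 43.214000·cos 16.967° = 41.333024
roll angle φ = 9.637° = 0.16819738 rad
x = r_b·(cos φ + φ·sin φ) = 41.333024·(0.98588814 + 0.16819738·0.16740544) = 41.913558
y = r_b·(sin φ − φ·cos φ) = 41.333024·(0.16740544 − 0.16819738·0.98588814) = 0.065374

x=41.913558 y=0.065374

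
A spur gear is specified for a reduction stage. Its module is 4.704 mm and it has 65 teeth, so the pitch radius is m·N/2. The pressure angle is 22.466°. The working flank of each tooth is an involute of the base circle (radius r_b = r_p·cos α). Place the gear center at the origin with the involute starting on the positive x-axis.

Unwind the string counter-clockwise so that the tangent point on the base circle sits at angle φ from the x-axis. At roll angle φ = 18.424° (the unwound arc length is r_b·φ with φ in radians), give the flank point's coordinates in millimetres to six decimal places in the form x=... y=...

pitch radius r_p = m·N/2 = 4.704·65/2 = 152.880000
base radius r_b = r_p·cos α = 152.880000·cos 22.466° = 141.277395
roll angle φ = 18.424° = 0.32155946 rad
x = r_b·(cos φ + φ·sin φ) = 141.277395·(0.94874371 + 0.32155946·0.31604647) = 148.393742
y = r_b·(sin φ − φ·cos φ) = 141.277395·(0.31604647 − 0.32155946·0.94874371) = 1.549666

x=148.393742 y=1.549666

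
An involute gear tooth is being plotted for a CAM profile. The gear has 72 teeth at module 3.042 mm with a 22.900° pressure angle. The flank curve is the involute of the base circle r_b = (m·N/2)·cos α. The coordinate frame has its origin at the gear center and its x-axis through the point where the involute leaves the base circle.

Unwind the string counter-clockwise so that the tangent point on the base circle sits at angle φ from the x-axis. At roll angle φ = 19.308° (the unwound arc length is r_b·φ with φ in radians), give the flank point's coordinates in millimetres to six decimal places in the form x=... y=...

x=106.447325 y=1.272306

pitch radius r_p = m·N/2 = 3.042·72/2 = 109.512000
base radius r_b = r_p·cos α = 109.512000·cos 22.900° = 100.880856
roll angle φ = 19.308° = 0.33698817 rad
x = r_b·(cos φ + φ·sin φ) = 100.880856·(0.94375479 + 0.33698817·0.33064617) = 106.447325
y = r_b·(sin φ − φ·cos φ) = 100.880856·(0.33064617 − 0.33698817·0.94375479) = 1.272306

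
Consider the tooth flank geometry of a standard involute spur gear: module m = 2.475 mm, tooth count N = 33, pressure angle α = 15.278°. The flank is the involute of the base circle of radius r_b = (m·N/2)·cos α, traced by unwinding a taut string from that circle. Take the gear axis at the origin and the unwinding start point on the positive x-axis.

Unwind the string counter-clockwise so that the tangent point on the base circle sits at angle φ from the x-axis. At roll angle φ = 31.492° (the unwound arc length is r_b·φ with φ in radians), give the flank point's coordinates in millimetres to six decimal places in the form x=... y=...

pitch radius r_p = m·N/2 = 2.475·33/2 = 40.837500
base radius r_b = r_p·cos α = 40.837500·cos 15.278° = 39.394248
roll angle φ = 31.492° = 0.54963909 rad
x = r_b·(cos φ + φ·sin φ) = 39.394248·(0.85271311 + 0.54963909·0.52237951) = 44.902876
y = r_b·(sin φ − φ·cos φ) = 39.394248·(0.52237951 − 0.54963909·0.85271311) = 2.115276

x=44.902876 y=2.115276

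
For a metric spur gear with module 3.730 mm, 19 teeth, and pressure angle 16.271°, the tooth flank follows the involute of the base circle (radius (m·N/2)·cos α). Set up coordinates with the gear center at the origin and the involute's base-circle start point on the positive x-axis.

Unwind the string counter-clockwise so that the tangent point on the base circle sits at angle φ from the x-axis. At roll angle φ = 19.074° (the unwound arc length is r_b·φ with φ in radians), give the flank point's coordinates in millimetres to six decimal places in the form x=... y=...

x=35.848726 y=0.413709

pitch radius r_p = m·N/2 = 3.730·19/2 = 35.435000
base radius r_b = r_p·cos α = 35.435000·cos 16.271° = 34.015730
roll angle φ = 19.074° = 0.33290410 rad
x = r_b·(cos φ + φ·sin φ) = 34.015730·(0.94509730 + 0.33290410·0.32678906) = 35.848726
y = r_b·(sin φ − φ·cos φ) = 34.015730·(0.32678906 − 0.33290410·0.94509730) = 0.413709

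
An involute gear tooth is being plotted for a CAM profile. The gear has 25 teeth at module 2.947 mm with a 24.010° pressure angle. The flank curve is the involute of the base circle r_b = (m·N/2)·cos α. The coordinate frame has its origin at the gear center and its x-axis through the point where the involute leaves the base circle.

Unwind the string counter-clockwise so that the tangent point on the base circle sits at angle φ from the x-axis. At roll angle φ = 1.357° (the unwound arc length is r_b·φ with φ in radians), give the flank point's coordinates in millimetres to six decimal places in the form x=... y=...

x=33.659552 y=0.000149

pitch radius r_p = m·N/2 = 2.947·25/2 = 36.837500
base radius r_b = r_p·cos α = 36.837500·cos 24.010° = 33.650115
roll angle φ = 1.357° = 0.02368412 rad
x = r_b·(cos φ + φ·sin φ) = 33.650115·(0.99971954 + 0.02368412·0.02368190) = 33.659552
y = r_b·(sin φ − φ·cos φ) = 33.650115·(0.02368190 − 0.02368412·0.99971954) = 0.000149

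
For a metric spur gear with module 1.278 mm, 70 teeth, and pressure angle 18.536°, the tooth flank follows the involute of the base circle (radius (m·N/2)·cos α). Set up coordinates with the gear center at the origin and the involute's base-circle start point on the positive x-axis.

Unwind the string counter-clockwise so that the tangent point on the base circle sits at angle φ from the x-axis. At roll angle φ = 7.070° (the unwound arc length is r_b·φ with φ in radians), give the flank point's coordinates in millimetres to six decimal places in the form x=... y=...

x=42.731233 y=0.026520

pitch radius r_p = m·N/2 = 1.278·70/2 = 44.730000
base radius r_b = r_p·cos α = 44.730000·cos 18.536° = 42.409591
roll angle φ = 7.070° = 0.12339478 rad
x = r_b·(cos φ + φ·sin φ) = 42.409591·(0.99239652 + 0.12339478·0.12308188) = 42.731233
y = r_b·(sin φ − φ·cos φ) = 42.409591·(0.12308188 − 0.12339478·0.99239652) = 0.026520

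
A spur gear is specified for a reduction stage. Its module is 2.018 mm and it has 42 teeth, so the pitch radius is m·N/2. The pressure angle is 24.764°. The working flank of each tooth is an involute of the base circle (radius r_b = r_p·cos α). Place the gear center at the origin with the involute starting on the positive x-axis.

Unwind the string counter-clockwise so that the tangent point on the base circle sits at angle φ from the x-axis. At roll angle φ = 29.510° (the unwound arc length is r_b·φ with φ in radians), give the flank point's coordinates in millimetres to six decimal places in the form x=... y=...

pitch radius r_p = m·N/2 = 2.018·42/2 = 42.378000
base radius r_b = r_p·cos α = 42.378000·cos 24.764° = 38.480955
roll angle φ = 29.510° = 0.51504666 rad
x = r_b·(cos φ + φ·sin φ) = 38.480955·(0.87026974 + 0.51504666·0.49257546) = 43.251404
y = r_b·(sin φ − φ·cos φ) = 38.480955·(0.49257546 − 0.51504666·0.87026974) = 1.706474

x=43.251404 y=1.706474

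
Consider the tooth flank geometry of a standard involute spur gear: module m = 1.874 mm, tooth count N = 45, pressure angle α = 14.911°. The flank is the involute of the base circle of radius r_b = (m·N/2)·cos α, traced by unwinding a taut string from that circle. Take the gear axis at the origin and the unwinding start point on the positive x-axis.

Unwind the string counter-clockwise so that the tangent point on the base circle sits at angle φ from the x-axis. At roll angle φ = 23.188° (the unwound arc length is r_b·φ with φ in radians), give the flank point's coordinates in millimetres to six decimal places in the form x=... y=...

pitch radius r_p = m·N/2 = 1.874·45/2 = 42.165000
base radius r_b = r_p·cos α = 42.165000·cos 14.911° = 40.745165
roll angle φ = 23.188° = 0.40470695 rad
x = r_b·(cos φ + φ·sin φ) = 40.745165·(0.91921783 + 0.40470695·0.39374940) = 43.946551
y = r_b·(sin φ − φ·cos φ) = 40.745165·(0.39374940 − 0.40470695·0.91921783) = 0.885619

x=43.946551 y=0.885619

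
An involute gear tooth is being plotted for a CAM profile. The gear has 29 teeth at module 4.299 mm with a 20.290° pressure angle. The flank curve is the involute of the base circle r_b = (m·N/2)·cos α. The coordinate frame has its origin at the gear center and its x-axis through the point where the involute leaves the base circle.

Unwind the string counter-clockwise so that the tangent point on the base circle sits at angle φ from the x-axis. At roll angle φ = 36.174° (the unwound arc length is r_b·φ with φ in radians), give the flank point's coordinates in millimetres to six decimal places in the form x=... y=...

x=68.984639 y=4.711988

pitch radius r_p = m·N/2 = 4.299·29/2 = 62.335500
base radius r_b = r_p·cos α = 62.335500·cos 20.290° = 58.467549
roll angle φ = 36.174° = 0.63135540 rad
x = r_b·(cos φ + φ·sin φ) = 58.467549·(0.80722824 + 0.63135540·0.59023942) = 68.984639
y = r_b·(sin φ − φ·cos φ) = 58.467549·(0.59023942 − 0.63135540·0.80722824) = 4.711988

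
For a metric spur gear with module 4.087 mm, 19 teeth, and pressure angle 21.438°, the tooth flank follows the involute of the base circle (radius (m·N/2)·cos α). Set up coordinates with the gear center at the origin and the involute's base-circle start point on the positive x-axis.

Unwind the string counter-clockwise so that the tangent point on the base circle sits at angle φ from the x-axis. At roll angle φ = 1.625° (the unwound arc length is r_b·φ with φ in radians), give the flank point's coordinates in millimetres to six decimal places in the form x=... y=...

pitch radius r_p = m·N/2 = 4.087·19/2 = 38.826500
base radius r_b = r_p·cos α = 38.826500·cos 21.438° = 36.140235
roll angle φ = 1.625° = 0.02836160 rad
x = r_b·(cos φ + φ·sin φ) = 36.140235·(0.99959784 + 0.02836160·0.02835780) = 36.154767
y = r_b·(sin φ − φ·cos φ) = 36.140235·(0.02835780 − 0.02836160·0.99959784) = 0.000275

x=36.154767 y=0.000275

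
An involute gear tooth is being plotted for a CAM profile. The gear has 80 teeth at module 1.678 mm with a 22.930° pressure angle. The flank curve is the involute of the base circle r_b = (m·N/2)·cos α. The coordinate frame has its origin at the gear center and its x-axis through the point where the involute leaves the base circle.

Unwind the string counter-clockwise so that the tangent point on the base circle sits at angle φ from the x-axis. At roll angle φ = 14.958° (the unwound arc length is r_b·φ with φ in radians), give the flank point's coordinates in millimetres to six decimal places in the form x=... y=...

x=63.887087 y=0.364143

pitch radius r_p = m·N/2 = 1.678·80/2 = 67.120000
base radius r_b = r_p·cos α = 67.120000·cos 22.930° = 61.816281
roll angle φ = 14.958° = 0.26106635 rad
x = r_b·(cos φ + φ·sin φ) = 61.816281·(0.96611529 + 0.26106635·0.25811092) = 63.887087
y = r_b·(sin φ − φ·cos φ) = 61.816281·(0.25811092 − 0.26106635·0.96611529) = 0.364143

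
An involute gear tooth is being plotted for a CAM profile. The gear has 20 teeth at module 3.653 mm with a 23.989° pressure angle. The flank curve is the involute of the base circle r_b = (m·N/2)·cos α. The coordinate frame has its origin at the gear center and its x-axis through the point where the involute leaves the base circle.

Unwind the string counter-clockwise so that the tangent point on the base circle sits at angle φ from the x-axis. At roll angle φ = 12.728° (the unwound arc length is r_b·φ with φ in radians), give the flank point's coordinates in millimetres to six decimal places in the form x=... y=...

x=34.188033 y=0.121357

pitch radius r_p = m·N/2 = 3.653·20/2 = 36.530000
base radius r_b = r_p·cos α = 36.530000·cos 23.989° = 33.374668
roll angle φ = 12.728° = 0.22214551 rad
x = r_b·(cos φ + φ·sin φ) = 33.374668·(0.97542699 + 0.22214551·0.22032291) = 34.188033
y = r_b·(sin φ − φ·cos φ) = 33.374668·(0.22032291 − 0.22214551·0.97542699) = 0.121357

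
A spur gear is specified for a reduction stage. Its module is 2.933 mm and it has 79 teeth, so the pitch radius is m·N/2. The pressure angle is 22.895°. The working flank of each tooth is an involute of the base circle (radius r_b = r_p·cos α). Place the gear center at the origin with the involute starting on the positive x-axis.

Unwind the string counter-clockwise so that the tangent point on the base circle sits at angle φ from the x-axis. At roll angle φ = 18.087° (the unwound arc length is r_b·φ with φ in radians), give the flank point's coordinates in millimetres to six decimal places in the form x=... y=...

pitch radius r_p = m·N/2 = 2.933·79/2 = 115.853500
base radius r_b = r_p·cos α = 115.853500·cos 22.895° = 106.726487
roll angle φ = 18.087° = 0.31567770 rad
x = r_b·(cos φ + φ·sin φ) = 106.726487·(0.95058620 + 0.31567770·0.31046076) = 111.912512
y = r_b·(sin φ − φ·cos φ) = 106.726487·(0.31046076 − 0.31567770·0.95058620) = 1.108023

x=111.912512 y=1.108023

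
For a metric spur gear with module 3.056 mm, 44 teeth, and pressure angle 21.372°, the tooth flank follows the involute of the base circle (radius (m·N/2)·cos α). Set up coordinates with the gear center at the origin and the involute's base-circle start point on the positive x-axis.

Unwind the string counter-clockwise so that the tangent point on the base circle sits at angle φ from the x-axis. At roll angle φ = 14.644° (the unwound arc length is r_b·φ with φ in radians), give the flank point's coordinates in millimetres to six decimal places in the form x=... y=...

x=64.620383 y=0.346167

pitch radius r_p = m·N/2 = 3.056·44/2 = 67.232000
base radius r_b = r_p·cos α = 67.232000·cos 21.372° = 62.608725
roll angle φ = 14.644° = 0.25558602 rad
x = r_b·(cos φ + φ·sin φ) = 62.608725·(0.96751531 + 0.25558602·0.25281243) = 64.620383
y = r_b·(sin φ − φ·cos φ) = 62.608725·(0.25281243 − 0.25558602·0.96751531) = 0.346167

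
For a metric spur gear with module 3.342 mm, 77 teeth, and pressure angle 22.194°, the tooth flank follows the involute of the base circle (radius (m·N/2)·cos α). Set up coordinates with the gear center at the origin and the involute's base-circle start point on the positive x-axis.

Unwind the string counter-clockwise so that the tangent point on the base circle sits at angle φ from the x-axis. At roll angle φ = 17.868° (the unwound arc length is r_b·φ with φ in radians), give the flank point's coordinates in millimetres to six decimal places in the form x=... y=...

x=124.787111 y=1.192738

pitch radius r_p = m·N/2 = 3.342·77/2 = 128.667000
base radius r_b = r_p·cos α = 128.667000·cos 22.194° = 119.134081
roll angle φ = 17.868° = 0.31185543 rad
x = r_b·(cos φ + φ·sin φ) = 119.134081·(0.95176592 + 0.31185543·0.30682510) = 124.787111
y = r_b·(sin φ − φ·cos φ) = 119.134081·(0.30682510 − 0.31185543·0.95176592) = 1.192738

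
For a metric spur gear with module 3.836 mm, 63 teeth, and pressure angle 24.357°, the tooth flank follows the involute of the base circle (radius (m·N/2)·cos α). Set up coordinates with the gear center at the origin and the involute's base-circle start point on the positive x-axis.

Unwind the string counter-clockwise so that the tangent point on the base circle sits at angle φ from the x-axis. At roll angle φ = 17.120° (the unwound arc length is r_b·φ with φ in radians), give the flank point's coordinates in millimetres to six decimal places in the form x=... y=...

pitch radius r_p = m·N/2 = 3.836·63/2 = 120.834000
base radius r_b = r_p·cos α = 120.834000·cos 24.357° = 110.078981
roll angle φ = 17.120° = 0.29880037 rad
x = r_b·(cos φ + φ·sin φ) = 110.078981·(0.95569032 + 0.29880037·0.29437394) = 114.883858
y = r_b·(sin φ − φ·cos φ) = 110.078981·(0.29437394 − 0.29880037·0.95569032) = 0.970162

x=114.883858 y=0.970162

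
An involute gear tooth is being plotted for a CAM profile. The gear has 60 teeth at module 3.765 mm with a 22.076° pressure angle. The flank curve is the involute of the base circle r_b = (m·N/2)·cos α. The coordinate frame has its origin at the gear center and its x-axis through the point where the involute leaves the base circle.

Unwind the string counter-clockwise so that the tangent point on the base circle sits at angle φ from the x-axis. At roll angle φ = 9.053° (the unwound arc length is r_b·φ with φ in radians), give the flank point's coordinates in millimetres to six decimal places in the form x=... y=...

pitch radius r_p = m·N/2 = 3.765·60/2 = 112.950000
base radius r_b = r_p·cos α = 112.950000·cos 22.076° = 104.669200
roll angle φ = 9.053° = 0.15800466 rad
x = r_b·(cos φ + φ·sin φ) = 104.669200·(0.98754321 + 0.15800466·0.15734803) = 105.967614
y = r_b·(sin φ − φ·cos φ) = 104.669200·(0.15734803 − 0.15800466·0.98754321) = 0.137285

x=105.967614 y=0.137285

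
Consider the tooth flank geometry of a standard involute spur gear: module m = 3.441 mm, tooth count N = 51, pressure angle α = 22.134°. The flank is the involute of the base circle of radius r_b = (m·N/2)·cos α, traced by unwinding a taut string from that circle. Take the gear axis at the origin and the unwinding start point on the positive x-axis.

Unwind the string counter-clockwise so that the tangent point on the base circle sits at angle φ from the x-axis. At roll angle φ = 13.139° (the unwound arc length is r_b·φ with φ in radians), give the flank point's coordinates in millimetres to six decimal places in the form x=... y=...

x=83.388217 y=0.325006

pitch radius r_p = m·N/2 = 3.441·51/2 = 87.745500
base radius r_b = r_p·cos α = 87.745500·cos 22.134° = 81.279114
roll angle φ = 13.139° = 0.22931881 rad
x = r_b·(cos φ + φ·sin φ) = 81.279114·(0.97382147 + 0.22931881·0.22731422) = 83.388217
y = r_b·(sin φ − φ·cos φ) = 81.279114·(0.22731422 − 0.22931881·0.97382147) = 0.325006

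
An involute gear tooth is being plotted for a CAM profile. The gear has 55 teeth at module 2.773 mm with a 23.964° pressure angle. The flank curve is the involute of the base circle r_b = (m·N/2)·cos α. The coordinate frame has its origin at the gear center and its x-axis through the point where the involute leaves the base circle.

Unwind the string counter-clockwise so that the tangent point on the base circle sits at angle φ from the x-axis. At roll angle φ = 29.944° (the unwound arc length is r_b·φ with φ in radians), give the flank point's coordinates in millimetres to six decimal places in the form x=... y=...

x=78.560668 y=3.226010

pitch radius r_p = m·N/2 = 2.773·55/2 = 76.257500
base radius r_b = r_p·cos α = 76.257500·cos 23.964° = 69.684167
roll angle φ = 29.944° = 0.52262139 rad
x = r_b·(cos φ + φ·sin φ) = 69.684167·(0.86651368 + 0.52262139·0.49915332) = 78.560668
y = r_b·(sin φ − φ·cos φ) = 69.684167·(0.49915332 − 0.52262139·0.86651368) = 3.226010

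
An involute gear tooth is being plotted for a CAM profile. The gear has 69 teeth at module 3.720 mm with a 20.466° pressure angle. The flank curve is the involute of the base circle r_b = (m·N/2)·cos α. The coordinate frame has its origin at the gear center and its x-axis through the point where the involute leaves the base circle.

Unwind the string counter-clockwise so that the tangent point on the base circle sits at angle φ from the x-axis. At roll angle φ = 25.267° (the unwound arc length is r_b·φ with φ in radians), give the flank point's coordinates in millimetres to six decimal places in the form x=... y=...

pitch radius r_p = m·N/2 = 3.720·69/2 = 128.340000
base radius r_b = r_p·cos α = 128.340000·cos 20.466° = 120.239159
roll angle φ = 25.267° = 0.44099234 rad
x = r_b·(cos φ + φ·sin φ) = 120.239159·(0.90432854 + 0.44099234·0.42683708) = 131.368546
y = r_b·(sin φ − φ·cos φ) = 120.239159·(0.42683708 − 0.44099234·0.90432854) = 3.370919

x=131.368546 y=3.370919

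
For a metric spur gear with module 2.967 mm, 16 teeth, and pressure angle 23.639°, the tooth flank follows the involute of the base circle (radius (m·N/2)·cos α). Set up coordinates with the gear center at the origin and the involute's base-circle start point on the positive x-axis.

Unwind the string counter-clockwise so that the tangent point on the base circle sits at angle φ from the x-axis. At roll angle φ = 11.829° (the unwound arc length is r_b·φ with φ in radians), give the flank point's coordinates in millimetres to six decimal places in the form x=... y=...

pitch radius r_p = m·N/2 = 2.967·16/2 = 23.736000
base radius r_b = r_p·cos α = 23.736000·cos 23.639° = 21.744312
roll angle φ = 11.829° = 0.20645500 rad
x = r_b·(cos φ + φ·sin φ) = 21.744312·(0.97876376 + 0.20645500·0.20499147) = 22.202797
y = r_b·(sin φ − φ·cos φ) = 21.744312·(0.20499147 − 0.20645500·0.97876376) = 0.063511

x=22.202797 y=0.063511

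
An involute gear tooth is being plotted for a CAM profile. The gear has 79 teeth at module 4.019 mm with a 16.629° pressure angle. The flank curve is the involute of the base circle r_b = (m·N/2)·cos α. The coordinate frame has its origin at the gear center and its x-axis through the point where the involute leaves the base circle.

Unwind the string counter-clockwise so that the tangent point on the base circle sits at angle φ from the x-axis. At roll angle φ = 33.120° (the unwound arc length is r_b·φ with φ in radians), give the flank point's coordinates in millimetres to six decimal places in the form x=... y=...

x=175.440960 y=9.470248

pitch radius r_p = m·N/2 = 4.019·79/2 = 158.750500
base radius r_b = r_p·cos α = 158.750500·cos 16.629° = 152.111213
roll angle φ = 33.120° = 0.57805305 rad
x = r_b·(cos φ + φ·sin φ) = 152.111213·(0.83752804 + 0.57805305·0.54639435) = 175.440960
y = r_b·(sin φ − φ·cos φ) = 152.111213·(0.54639435 − 0.57805305·0.83752804) = 9.470248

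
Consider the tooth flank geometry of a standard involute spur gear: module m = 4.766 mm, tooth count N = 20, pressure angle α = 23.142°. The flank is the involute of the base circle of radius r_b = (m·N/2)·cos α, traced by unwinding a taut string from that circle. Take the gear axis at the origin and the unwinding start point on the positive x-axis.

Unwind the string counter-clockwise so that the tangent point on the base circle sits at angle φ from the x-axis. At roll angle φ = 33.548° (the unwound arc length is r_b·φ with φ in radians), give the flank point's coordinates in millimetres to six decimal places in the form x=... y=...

x=50.705666 y=2.833150

pitch radius r_p = m·N/2 = 4.766·20/2 = 47.660000
base radius r_b = r_p·cos α = 47.660000·cos 23.142° = 43.824974
roll angle φ = 33.548° = 0.58552306 rad
x = r_b·(cos φ + φ·sin φ) = 43.824974·(0.83342314 + 0.58552306·0.55263539) = 50.705666
y = r_b·(sin φ − φ·cos φ) = 43.824974·(0.55263539 − 0.58552306·0.83342314) = 2.833150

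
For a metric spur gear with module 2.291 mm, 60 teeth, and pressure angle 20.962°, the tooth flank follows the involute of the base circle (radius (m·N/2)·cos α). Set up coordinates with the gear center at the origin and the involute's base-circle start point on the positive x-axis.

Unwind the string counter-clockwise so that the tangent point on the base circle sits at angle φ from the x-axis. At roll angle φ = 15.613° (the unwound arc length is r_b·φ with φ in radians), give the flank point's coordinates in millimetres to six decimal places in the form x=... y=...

x=66.520152 y=0.429685

pitch radius r_p = m·N/2 = 2.291·60/2 = 68.730000
base radius r_b = r_p·cos α = 68.730000·cos 20.962° = 64.181304
roll angle φ = 15.613° = 0.27249826 rad
x = r_b·(cos φ + φ·sin φ) = 64.181304·(0.96310153 + 0.27249826·0.26913835) = 66.520152
y = r_b·(sin φ − φ·cos φ) = 64.181304·(0.26913835 − 0.27249826·0.96310153) = 0.429685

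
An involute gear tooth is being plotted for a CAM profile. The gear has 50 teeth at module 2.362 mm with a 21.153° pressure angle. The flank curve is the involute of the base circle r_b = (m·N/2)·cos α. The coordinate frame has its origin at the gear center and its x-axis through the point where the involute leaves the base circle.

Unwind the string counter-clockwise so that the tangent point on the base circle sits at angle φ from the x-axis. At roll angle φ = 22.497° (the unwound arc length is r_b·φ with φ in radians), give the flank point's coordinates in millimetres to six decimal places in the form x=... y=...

pitch radius r_p = m·N/2 = 2.362·50/2 = 59.050000
base radius r_b = r_p·cos α = 59.050000·cos 21.153° = 55.071219
roll angle φ = 22.497° = 0.39264672 rad
x = r_b·(cos φ + φ·sin φ) = 55.071219·(0.92389957 + 0.39264672·0.38263506) = 59.154197
y = r_b·(sin φ − φ·cos φ) = 55.071219·(0.38263506 − 0.39264672·0.92389957) = 1.094206

x=59.154197 y=1.094206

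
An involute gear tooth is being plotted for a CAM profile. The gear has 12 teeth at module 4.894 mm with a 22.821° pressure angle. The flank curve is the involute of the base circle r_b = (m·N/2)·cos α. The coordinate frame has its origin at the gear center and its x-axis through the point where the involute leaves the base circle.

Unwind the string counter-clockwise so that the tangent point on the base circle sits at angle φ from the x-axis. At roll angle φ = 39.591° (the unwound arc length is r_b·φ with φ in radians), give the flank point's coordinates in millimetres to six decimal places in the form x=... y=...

pitch radius r_p = m·N/2 = 4.894·12/2 = 29.364000
base radius r_b = r_p·cos α = 29.364000·cos 22.821° = 27.065417
roll angle φ = 39.591° = 0.69099330 rad
x = r_b·(cos φ + φ·sin φ) = 27.065417·(0.77061336 + 0.69099330·0.63730295) = 32.775826
y = r_b·(sin φ − φ·cos φ) = 27.065417·(0.63730295 − 0.69099330·0.77061336) = 2.836842

x=32.775826 y=2.836842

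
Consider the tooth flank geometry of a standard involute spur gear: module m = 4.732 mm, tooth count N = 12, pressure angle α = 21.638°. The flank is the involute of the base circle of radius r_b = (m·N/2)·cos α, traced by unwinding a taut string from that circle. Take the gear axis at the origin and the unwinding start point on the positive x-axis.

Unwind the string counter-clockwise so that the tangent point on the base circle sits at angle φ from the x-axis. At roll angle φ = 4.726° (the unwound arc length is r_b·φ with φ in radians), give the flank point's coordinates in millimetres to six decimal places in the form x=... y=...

x=26.480902 y=0.004934

pitch radius r_p = m·N/2 = 4.732·12/2 = 28.392000
base radius r_b = r_p·cos α = 28.392000·cos 21.638° = 26.391276
roll angle φ = 4.726° = 0.08248426 rad
x = r_b·(cos φ + φ·sin φ) = 26.391276·(0.99660010 + 0.08248426·0.08239076) = 26.480902
y = r_b·(sin φ − φ·cos φ) = 26.391276·(0.08239076 − 0.08248426·0.99660010) = 0.004934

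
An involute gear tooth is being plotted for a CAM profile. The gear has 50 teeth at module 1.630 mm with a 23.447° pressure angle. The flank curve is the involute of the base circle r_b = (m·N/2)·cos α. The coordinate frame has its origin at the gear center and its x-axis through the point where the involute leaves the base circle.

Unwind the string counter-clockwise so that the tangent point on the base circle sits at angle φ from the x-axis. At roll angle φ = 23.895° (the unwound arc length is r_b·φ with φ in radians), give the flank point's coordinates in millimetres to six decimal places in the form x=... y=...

pitch radius r_p = m·N/2 = 1.630·50/2 = 40.750000
base radius r_b = r_p·cos α = 40.750000·cos 23.447° = 37.385213
roll angle φ = 23.895° = 0.41704642 rad
x = r_b·(cos φ + φ·sin φ) = 37.385213·(0.91428931 + 0.41704642·0.40506180) = 40.496368
y = r_b·(sin φ − φ·cos φ) = 37.385213·(0.40506180 − 0.41704642·0.91428931) = 0.888299

x=40.496368 y=0.888299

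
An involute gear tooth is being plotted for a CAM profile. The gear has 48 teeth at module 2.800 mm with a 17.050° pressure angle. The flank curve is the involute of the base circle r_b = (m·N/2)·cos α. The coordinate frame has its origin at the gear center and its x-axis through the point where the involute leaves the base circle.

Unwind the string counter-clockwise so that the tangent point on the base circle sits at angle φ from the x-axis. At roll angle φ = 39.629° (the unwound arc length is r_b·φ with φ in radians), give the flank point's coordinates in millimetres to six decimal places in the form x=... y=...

x=77.824281 y=6.752732

pitch radius r_p = m·N/2 = 2.800·48/2 = 67.200000
base radius r_b = r_p·cos α = 67.200000·cos 17.050° = 64.246510
roll angle φ = 39.629° = 0.69165653 rad
x = r_b·(cos φ + φ·sin φ) = 64.246510·(0.77019051 + 0.69165653·0.63781390) = 77.824281
y = r_b·(sin φ − φ·cos φ) = 64.246510·(0.63781390 − 0.69165653·0.77019051) = 6.752732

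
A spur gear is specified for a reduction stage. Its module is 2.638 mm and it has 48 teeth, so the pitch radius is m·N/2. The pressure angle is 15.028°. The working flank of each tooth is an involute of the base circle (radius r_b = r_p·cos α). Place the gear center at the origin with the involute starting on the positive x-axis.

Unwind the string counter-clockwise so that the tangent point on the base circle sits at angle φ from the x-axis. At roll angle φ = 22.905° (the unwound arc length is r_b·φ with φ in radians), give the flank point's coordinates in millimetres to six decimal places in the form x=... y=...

x=65.839245 y=1.281498

pitch radius r_p = m·N/2 = 2.638·48/2 = 63.312000
base radius r_b = r_p·cos α = 63.312000·cos 15.028° = 61.146681
roll angle φ = 22.905° = 0.39976767 rad
x = r_b·(cos φ + φ·sin φ) = 61.146681·(0.92115144 + 0.39976767·0.38920434) = 65.839245
y = r_b·(sin φ − φ·cos φ) = 61.146681·(0.38920434 − 0.39976767·0.92115144) = 1.281498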